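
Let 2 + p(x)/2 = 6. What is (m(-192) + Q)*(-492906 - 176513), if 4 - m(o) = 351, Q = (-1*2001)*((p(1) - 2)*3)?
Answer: 24343421935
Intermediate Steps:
p(x) = 8 (p(x) = -4 + 2*6 = -4 + 12 = 8)
Q = -36018 (Q = (-1*2001)*((8 - 2)*3) = -12006*3 = -2001*18 = -36018)
m(o) = -347 (m(o) = 4 - 1*351 = 4 - 351 = -347)
(m(-192) + Q)*(-492906 - 176513) = (-347 - 36018)*(-492906 - 176513) = -36365*(-669419) = 24343421935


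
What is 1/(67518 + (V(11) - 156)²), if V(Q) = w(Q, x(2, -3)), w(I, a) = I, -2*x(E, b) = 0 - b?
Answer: 1/88543 ≈ 1.1294e-5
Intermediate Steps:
x(E, b) = b/2 (x(E, b) = -(0 - b)/2 = -(-1)*b/2 = b/2)
V(Q) = Q
1/(67518 + (V(11) - 156)²) = 1/(67518 + (11 - 156)²) = 1/(67518 + (-145)²) = 1/(67518 + 21025) = 1/88543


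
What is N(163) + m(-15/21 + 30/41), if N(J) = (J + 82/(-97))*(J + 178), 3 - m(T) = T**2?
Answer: 441817429295/7989793 ≈ 55298.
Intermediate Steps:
m(T) = 3 - T**2
N(J) = (178 + J)*(-82/97 + J) (N(J) = (J + 82*(-1/97))*(178 + J) = (J - 82/97)*(178 + J) = (-82/97 + J)*(178 + J) = (178 + J)*(-82/97 + J))
N(163) + m(-15/21 + 30/41) = (-14596/97 + 163**2 + (17184/97)*163) + (3 - (-15/21 + 30/41)**2) = (-14596/97 + 26569 + 2800992/97) + (3 - (-15*1/21 + 30*(1/41))**2) = 5363589/97 + (3 - (-5/7 + 30/41)**2) = 5363589/97 + (3 - (5/287)**2) = 5363589/97 + (3 - 1*25/82369) = 5363589/97 + (3 - 25/82369) = 5363589/97 + 247082/82369 = 441817429295/7989793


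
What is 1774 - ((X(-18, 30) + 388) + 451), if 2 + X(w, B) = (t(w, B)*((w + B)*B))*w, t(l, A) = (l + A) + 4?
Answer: 104617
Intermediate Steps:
t(l, A) = 4 + A + l (t(l, A) = (A + l) + 4 = 4 + A + l)
X(w, B) = -2 + B*w*(B + w)*(4 + B + w) (X(w, B) = -2 + ((4 + B + w)*((w + B)*B))*w = -2 + ((4 + B + w)*((B + w)*B))*w = -2 + ((4 + B + w)*(B*(B + w)))*w = -2 + (B*(B + w)*(4 + B + w))*w = -2 + B*w*(B + w)*(4 + B + w))
1774 - ((X(-18, 30) + 388) + 451) = 1774 - (((-2 + 30*(-18)**2*(4 + 30 - 18) - 18*30**2*(4 + 30 - 18)) + 388) + 451) = 1774 - (((-2 + 30*324*16 - 18*900*16) + 388) + 451) = 1774 - (((-2 + 155520 - 259200) + 388) + 451) = 1774 - ((-103682 + 388) + 451) = 1774 - (-103294 + 451) = 1774 - 1*(-102843) = 1774 + 102843 = 104617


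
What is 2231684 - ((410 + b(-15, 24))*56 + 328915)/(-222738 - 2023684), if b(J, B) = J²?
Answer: 5013304399123/2246422 ≈ 2.2317e+6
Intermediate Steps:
2231684 - ((410 + b(-15, 24))*56 + 328915)/(-222738 - 2023684) = 2231684 - ((410 + (-15)²)*56 + 328915)/(-222738 - 2023684) = 2231684 - ((410 + 225)*56 + 328915)/(-2246422) = 2231684 - (635*56 + 328915)*(-1)/2246422 = 2231684 - (35560 + 328915)*(-1)/2246422 = 2231684 - 364475*(-1)/2246422 = 2231684 - 1*(-364475/2246422) = 2231684 + 364475/2246422 = 5013304399123/2246422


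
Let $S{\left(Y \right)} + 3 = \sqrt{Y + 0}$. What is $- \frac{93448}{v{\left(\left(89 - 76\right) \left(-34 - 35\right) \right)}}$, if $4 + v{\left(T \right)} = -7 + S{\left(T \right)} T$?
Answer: $- \frac{250440640}{728916673} - \frac{83822856 i \sqrt{897}}{728916673} \approx -0.34358 - 3.4441 i$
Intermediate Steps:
$S{\left(Y \right)} = -3 + \sqrt{Y}$ ($S{\left(Y \right)} = -3 + \sqrt{Y + 0} = -3 + \sqrt{Y}$)
$v{\left(T \right)} = -11 + T \left(-3 + \sqrt{T}\right)$ ($v{\left(T \right)} = -4 + \left(-7 + \left(-3 + \sqrt{T}\right) T\right) = -4 + \left(-7 + T \left(-3 + \sqrt{T}\right)\right) = -11 + T \left(-3 + \sqrt{T}\right)$)
$- \frac{93448}{v{\left(\left(89 - 76\right) \left(-34 - 35\right) \right)}} = - \frac{93448}{-11 + \left(89 - 76\right) \left(-34 - 35\right) \left(-3 + \sqrt{\left(89 - 76\right) \left(-34 - 35\right)}\right)} = - \frac{93448}{-11 + 13 \left(-69\right) \left(-3 + \sqrt{13 \left(-69\right)}\right)} = - \frac{93448}{-11 - 897 \left(-3 + \sqrt{-897}\right)} = - \frac{93448}{-11 - 897 \left(-3 + i \sqrt{897}\right)} = - \frac{93448}{-11 + \left(2691 - 897 i \sqrt{897}\right)} = - \frac{93448}{2680 - 897 i \sqrt{897}}$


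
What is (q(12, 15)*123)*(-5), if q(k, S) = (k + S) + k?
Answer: -23985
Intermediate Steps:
q(k, S) = S + 2*k (q(k, S) = (S + k) + k = S + 2*k)
(q(12, 15)*123)*(-5) = ((15 + 2*12)*123)*(-5) = ((15 + 24)*123)*(-5) = (39*123)*(-5) = 4797*(-5) = -23985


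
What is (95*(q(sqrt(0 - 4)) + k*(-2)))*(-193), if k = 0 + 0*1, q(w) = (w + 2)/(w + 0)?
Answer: -18335 + 18335*I ≈ -18335.0 + 18335.0*I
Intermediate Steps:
q(w) = (2 + w)/w
k = 0 (k = 0 + 0 = 0)
(95*(q(sqrt(0 - 4)) + k*(-2)))*(-193) = (95*((2 + sqrt(0 - 4))/(sqrt(0 - 4)) + 0*(-2)))*(-193) = (95*((2 + sqrt(-4))/(sqrt(-4)) + 0))*(-193) = (95*((2 + 2*I)/((2*I)) + 0))*(-193) = (95*((-I/2)*(2 + 2*I) + 0))*(-193) = (95*(-I*(2 + 2*I)/2 + 0))*(-193) = (95*(-I*(2 + 2*I)/2))*(-193) = -95*I*(2 + 2*I)/2*(-193) = 18335*I*(2 + 2*I)/2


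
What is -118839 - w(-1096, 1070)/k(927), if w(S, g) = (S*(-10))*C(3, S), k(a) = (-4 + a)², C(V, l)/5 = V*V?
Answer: -101242883631/851929 ≈ -1.1884e+5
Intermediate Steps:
C(V, l) = 5*V² (C(V, l) = 5*(V*V) = 5*V²)
w(S, g) = -450*S (w(S, g) = (S*(-10))*(5*3²) = (-10*S)*(5*9) = -10*S*45 = -450*S)
-118839 - w(-1096, 1070)/k(927) = -118839 - (-450*(-1096))/((-4 + 927)²) = -118839 - 493200/(923²) = -118839 - 493200/851929 = -101242883631/851929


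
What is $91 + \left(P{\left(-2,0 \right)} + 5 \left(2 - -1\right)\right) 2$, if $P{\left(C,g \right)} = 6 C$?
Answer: $97$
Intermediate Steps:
$91 + \left(P{\left(-2,0 \right)} + 5 \left(2 - -1\right)\right) 2 = 91 + \left(6 \left(-2\right) + 5 \left(2 - -1\right)\right) 2 = 91 + \left(-12 + 5 \left(2 + 1\right)\right) 2 = 91 + \left(-12 + 5 \cdot 3\right) 2 = 91 + \left(-12 + 15\right) 2 = 91 + 3 \cdot 2 = 91 + 6 = 97$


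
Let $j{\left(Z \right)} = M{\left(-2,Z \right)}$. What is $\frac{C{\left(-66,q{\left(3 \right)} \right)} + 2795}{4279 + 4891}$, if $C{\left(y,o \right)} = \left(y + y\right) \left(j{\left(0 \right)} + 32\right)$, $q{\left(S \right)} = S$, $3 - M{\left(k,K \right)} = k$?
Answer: $- \frac{2089}{9170} \approx -0.22781$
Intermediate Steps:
$M{\left(k,K \right)} = 3 - k$
$j{\left(Z \right)} = 5$ ($j{\left(Z \right)} = 3 - -2 = 3 + 2 = 5$)
$C{\left(y,o \right)} = 74 y$ ($C{\left(y,o \right)} = \left(y + y\right) \left(5 + 32\right) = 2 y 37 = 74 y$)
$\frac{C{\left(-66,q{\left(3 \right)} \right)} + 2795}{4279 + 4891} = \frac{74 \left(-66\right) + 2795}{4279 + 4891} = \frac{-4884 + 2795}{9170} = \left(-2089\right) \frac{1}{9170} = - \frac{2089}{9170}$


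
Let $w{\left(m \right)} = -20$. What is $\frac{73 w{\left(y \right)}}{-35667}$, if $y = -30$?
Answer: $\frac{1460}{35667} \approx 0.040934$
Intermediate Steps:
$\frac{73 w{\left(y \right)}}{-35667} = \frac{73 \left(-20\right)}{-35667} = \left(-1460\right) \left(- \frac{1}{35667}\right) = \frac{1460}{35667}$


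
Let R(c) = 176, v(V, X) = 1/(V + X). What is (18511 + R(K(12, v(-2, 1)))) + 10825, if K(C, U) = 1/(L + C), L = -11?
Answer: 29512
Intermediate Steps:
K(C, U) = 1/(-11 + C)
(18511 + R(K(12, v(-2, 1)))) + 10825 = (18511 + 176) + 10825 = 18687 + 10825 = 29512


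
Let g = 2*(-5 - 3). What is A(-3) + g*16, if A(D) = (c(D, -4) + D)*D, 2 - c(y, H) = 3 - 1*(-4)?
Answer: -232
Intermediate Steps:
c(y, H) = -5 (c(y, H) = 2 - (3 - 1*(-4)) = 2 - (3 + 4) = 2 - 1*7 = 2 - 7 = -5)
g = -16 (g = 2*(-8) = -16)
A(D) = D*(-5 + D) (A(D) = (-5 + D)*D = D*(-5 + D))
A(-3) + g*16 = -3*(-5 - 3) - 16*16 = -3*(-8) - 256 = 24 - 256 = -232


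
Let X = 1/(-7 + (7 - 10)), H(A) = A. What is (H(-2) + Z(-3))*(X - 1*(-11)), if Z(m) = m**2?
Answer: 763/10 ≈ 76.300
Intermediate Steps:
X = -1/10 (X = 1/(-7 - 3) = 1/(-10) = -1/10 ≈ -0.10000)
(H(-2) + Z(-3))*(X - 1*(-11)) = (-2 + (-3)**2)*(-1/10 - 1*(-11)) = (-2 + 9)*(-1/10 + 11) = 7*(109/10) = 763/10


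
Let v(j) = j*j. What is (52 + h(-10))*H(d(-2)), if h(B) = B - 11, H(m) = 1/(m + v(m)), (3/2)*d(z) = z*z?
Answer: 279/88 ≈ 3.1705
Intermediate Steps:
v(j) = j²
d(z) = 2*z²/3 (d(z) = 2*(z*z)/3 = 2*z²/3)
H(m) = 1/(m + m²)
h(B) = -11 + B
(52 + h(-10))*H(d(-2)) = (52 + (-11 - 10))*(1/((((⅔)*(-2)²))*(1 + (⅔)*(-2)²))) = (52 - 21)*(1/((((⅔)*4))*(1 + (⅔)*4))) = 31*(1/((8/3)*(1 + 8/3))) = 31*(3/(8*(11/3))) = 31*((3/8)*(3/11)) = 31*(9/88) = 279/88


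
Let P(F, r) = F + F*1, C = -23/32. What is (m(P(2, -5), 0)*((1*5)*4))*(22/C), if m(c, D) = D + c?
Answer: -56320/23 ≈ -2448.7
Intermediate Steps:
C = -23/32 (C = -23*1/32 = -23/32 ≈ -0.71875)
P(F, r) = 2*F (P(F, r) = F + F = 2*F)
(m(P(2, -5), 0)*((1*5)*4))*(22/C) = ((0 + 2*2)*((1*5)*4))*(22/(-23/32)) = ((0 + 4)*(5*4))*(22*(-32/23)) = (4*20)*(-704/23) = 80*(-704/23) = -56320/23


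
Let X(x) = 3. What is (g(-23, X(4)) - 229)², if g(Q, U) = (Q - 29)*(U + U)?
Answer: 292681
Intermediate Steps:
g(Q, U) = 2*U*(-29 + Q) (g(Q, U) = (-29 + Q)*(2*U) = 2*U*(-29 + Q))
(g(-23, X(4)) - 229)² = (2*3*(-29 - 23) - 229)² = (2*3*(-52) - 229)² = (-312 - 229)² = (-541)² = 292681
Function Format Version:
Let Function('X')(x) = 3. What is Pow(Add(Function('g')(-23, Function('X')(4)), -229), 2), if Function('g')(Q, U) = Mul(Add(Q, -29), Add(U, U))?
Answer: 292681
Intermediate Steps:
Function('g')(Q, U) = Mul(2, U, Add(-29, Q)) (Function('g')(Q, U) = Mul(Add(-29, Q), Mul(2, U)) = Mul(2, U, Add(-29, Q)))
Pow(Add(Function('g')(-23, Function('X')(4)), -229), 2) = Pow(Add(Mul(2, 3, Add(-29, -23)), -229), 2) = Pow(Add(Mul(2, 3, -52), -229), 2) = Pow(Add(-312, -229), 2) = Pow(-541, 2) = 292681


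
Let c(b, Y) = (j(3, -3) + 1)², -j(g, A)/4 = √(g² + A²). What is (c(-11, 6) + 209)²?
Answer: 249156 - 23904*√2 ≈ 2.1535e+5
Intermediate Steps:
j(g, A) = -4*√(A² + g²) (j(g, A) = -4*√(g² + A²) = -4*√(A² + g²))
c(b, Y) = (1 - 12*√2)² (c(b, Y) = (-4*√((-3)² + 3²) + 1)² = (-4*√(9 + 9) + 1)² = (-12*√2 + 1)² = (1 - 12*√2)²)
(c(-11, 6) + 209)² = ((289 - 24*√2) + 209)² = (498 - 24*√2)²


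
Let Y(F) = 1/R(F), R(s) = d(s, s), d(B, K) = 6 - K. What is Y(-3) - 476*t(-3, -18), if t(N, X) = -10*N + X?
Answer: -51407/9 ≈ -5711.9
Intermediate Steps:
R(s) = 6 - s
t(N, X) = X - 10*N
Y(F) = 1/(6 - F)
Y(-3) - 476*t(-3, -18) = -1/(-6 - 3) - 476*(-18 - 10*(-3)) = -1/(-9) - 476*(-18 + 30) = -1*(-⅑) - 476*12 = ⅑ - 5712 = -51407/9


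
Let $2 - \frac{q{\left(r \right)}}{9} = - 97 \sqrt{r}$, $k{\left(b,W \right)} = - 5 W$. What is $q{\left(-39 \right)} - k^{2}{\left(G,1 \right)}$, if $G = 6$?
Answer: $-7 + 873 i \sqrt{39} \approx -7.0 + 5451.9 i$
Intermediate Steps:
$q{\left(r \right)} = 18 + 873 \sqrt{r}$ ($q{\left(r \right)} = 18 - 9 \left(- 97 \sqrt{r}\right) = 18 + 873 \sqrt{r}$)
$q{\left(-39 \right)} - k^{2}{\left(G,1 \right)} = \left(18 + 873 \sqrt{-39}\right) - \left(\left(-5\right) 1\right)^{2} = \left(18 + 873 i \sqrt{39}\right) - \left(-5\right)^{2} = \left(18 + 873 i \sqrt{39}\right) - 25 = -7 + 873 i \sqrt{39}$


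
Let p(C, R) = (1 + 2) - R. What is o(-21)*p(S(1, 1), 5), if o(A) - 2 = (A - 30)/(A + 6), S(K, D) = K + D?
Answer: -54/5 ≈ -10.800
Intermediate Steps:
S(K, D) = D + K
o(A) = 2 + (-30 + A)/(6 + A) (o(A) = 2 + (A - 30)/(A + 6) = 2 + (-30 + A)/(6 + A))
p(C, R) = 3 - R
o(-21)*p(S(1, 1), 5) = (3*(-6 - 21)/(6 - 21))*(3 - 1*5) = (3*(-27)/(-15))*(3 - 5) = (3*(-1/15)*(-27))*(-2) = (27/5)*(-2) = -54/5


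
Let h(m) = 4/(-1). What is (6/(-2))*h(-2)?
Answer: 12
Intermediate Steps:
h(m) = -4 (h(m) = 4*(-1) = -4)
(6/(-2))*h(-2) = (6/(-2))*(-4) = (6*(-½))*(-4) = -3*(-4) = 12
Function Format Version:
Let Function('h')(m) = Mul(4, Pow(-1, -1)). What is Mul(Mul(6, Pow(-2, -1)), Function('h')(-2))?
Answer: 12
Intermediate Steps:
Function('h')(m) = -4 (Function('h')(m) = Mul(4, -1) = -4)
Mul(Mul(6, Pow(-2, -1)), Function('h')(-2)) = Mul(Mul(6, Pow(-2, -1)), -4) = Mul(Mul(6, Rational(-1, 2)), -4) = Mul(-3, -4) = 12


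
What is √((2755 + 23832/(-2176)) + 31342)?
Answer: √157613885/68 ≈ 184.62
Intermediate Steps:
√((2755 + 23832/(-2176)) + 31342) = √((2755 + 23832*(-1/2176)) + 31342) = √((2755 - 2979/272) + 31342) = √(746381/272 + 31342) = √(9271405/272) = √157613885/68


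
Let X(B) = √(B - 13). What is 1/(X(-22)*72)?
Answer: -I*√35/2520 ≈ -0.0023477*I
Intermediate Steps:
X(B) = √(-13 + B)
1/(X(-22)*72) = 1/(√(-13 - 22)*72) = 1/(√(-35)*72) = 1/((I*√35)*72) = 1/(72*I*√35) = -I*√35/2520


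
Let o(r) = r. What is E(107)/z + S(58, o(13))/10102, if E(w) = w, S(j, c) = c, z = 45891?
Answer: 1677497/463590882 ≈ 0.0036185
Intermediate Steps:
E(107)/z + S(58, o(13))/10102 = 107/45891 + 13/10102 = 1677497/463590882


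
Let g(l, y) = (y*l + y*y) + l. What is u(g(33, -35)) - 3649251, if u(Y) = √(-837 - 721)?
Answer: -3649251 + I*√1558 ≈ -3.6493e+6 + 39.471*I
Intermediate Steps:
g(l, y) = l + y² + l*y (g(l, y) = (l*y + y²) + l = (y² + l*y) + l = l + y² + l*y)
u(Y) = I*√1558 (u(Y) = √(-1558) = I*√1558)
u(g(33, -35)) - 3649251 = I*√1558 - 3649251 = -3649251 + I*√1558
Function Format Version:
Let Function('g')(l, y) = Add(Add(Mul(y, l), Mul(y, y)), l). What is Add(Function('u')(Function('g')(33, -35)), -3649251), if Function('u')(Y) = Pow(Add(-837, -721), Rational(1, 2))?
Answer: Add(-3649251, Mul(I, Pow(1558, Rational(1, 2)))) ≈ Add(-3.6493e+6, Mul(39.471, I))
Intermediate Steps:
Function('g')(l, y) = Add(l, Pow(y, 2), Mul(l, y)) (Function('g')(l, y) = Add(Add(Mul(l, y), Pow(y, 2)), l) = Add(Add(Pow(y, 2), Mul(l, y)), l) = Add(l, Pow(y, 2), Mul(l, y)))
Function('u')(Y) = Mul(I, Pow(1558, Rational(1, 2))) (Function('u')(Y) = Pow(-1558, Rational(1, 2)) = Mul(I, Pow(1558, Rational(1, 2))))
Add(Function('u')(Function('g')(33, -35)), -3649251) = Add(Mul(I, Pow(1558, Rational(1, 2))), -3649251) = Add(-3649251, Mul(I, Pow(1558, Rational(1, 2))))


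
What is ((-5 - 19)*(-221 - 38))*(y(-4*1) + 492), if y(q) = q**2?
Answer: 3157728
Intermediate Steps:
((-5 - 19)*(-221 - 38))*(y(-4*1) + 492) = ((-5 - 19)*(-221 - 38))*((-4*1)**2 + 492) = (-24*(-259))*((-4)**2 + 492) = 6216*(16 + 492) = 6216*508 = 3157728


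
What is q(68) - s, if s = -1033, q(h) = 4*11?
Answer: 1077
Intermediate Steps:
q(h) = 44
q(68) - s = 44 - 1*(-1033) = 44 + 1033 = 1077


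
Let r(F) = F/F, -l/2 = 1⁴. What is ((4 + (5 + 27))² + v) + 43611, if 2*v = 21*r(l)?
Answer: 89835/2 ≈ 44918.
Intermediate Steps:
l = -2 (l = -2*1⁴ = -2*1 = -2)
r(F) = 1
v = 21/2 (v = (21*1)/2 = (½)*21 = 21/2 ≈ 10.500)
((4 + (5 + 27))² + v) + 43611 = ((4 + (5 + 27))² + 21/2) + 43611 = ((4 + 32)² + 21/2) + 43611 = (36² + 21/2) + 43611 = (1296 + 21/2) + 43611 = 2613/2 + 43611 = 89835/2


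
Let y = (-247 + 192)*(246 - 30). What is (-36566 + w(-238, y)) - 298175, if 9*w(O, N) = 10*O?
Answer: -3015049/9 ≈ -3.3501e+5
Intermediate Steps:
y = -11880 (y = -55*216 = -11880)
w(O, N) = 10*O/9 (w(O, N) = (10*O)/9 = 10*O/9)
(-36566 + w(-238, y)) - 298175 = (-36566 + (10/9)*(-238)) - 298175 = (-36566 - 2380/9) - 298175 = -331474/9 - 298175 = -3015049/9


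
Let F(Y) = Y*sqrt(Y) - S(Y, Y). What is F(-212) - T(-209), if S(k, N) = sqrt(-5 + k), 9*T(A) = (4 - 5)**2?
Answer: -1/9 - I*sqrt(217) - 424*I*sqrt(53) ≈ -0.11111 - 3101.5*I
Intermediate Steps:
T(A) = 1/9 (T(A) = (4 - 5)**2/9 = (1/9)*(-1)**2 = (1/9)*1 = 1/9)
F(Y) = Y**(3/2) - sqrt(-5 + Y) (F(Y) = Y*sqrt(Y) - sqrt(-5 + Y) = Y**(3/2) - sqrt(-5 + Y))
F(-212) - T(-209) = ((-212)**(3/2) - sqrt(-5 - 212)) - 1*1/9 = (-424*I*sqrt(53) - sqrt(-217)) - 1/9 = (-424*I*sqrt(53) - I*sqrt(217)) - 1/9 = (-I*sqrt(217) - 424*I*sqrt(53)) - 1/9 = -1/9 - I*sqrt(217) - 424*I*sqrt(53)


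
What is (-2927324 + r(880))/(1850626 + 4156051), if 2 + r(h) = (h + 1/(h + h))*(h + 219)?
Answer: -3449961461/10571751520 ≈ -0.32634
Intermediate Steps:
r(h) = -2 + (219 + h)*(h + 1/(2*h)) (r(h) = -2 + (h + 1/(h + h))*(h + 219) = -2 + (h + 1/(2*h))*(219 + h) = -2 + (219 + h)*(h + 1/(2*h)))
(-2927324 + r(880))/(1850626 + 4156051) = (-2927324 + (-3/2 + 880² + 219*880 + (219/2)/880))/(1850626 + 4156051) = (-2927324 + (-3/2 + 774400 + 192720 + (219/2)*(1/880)))/6006677 = (-2927324 + (-3/2 + 774400 + 192720 + 219/1760))*(1/6006677) = (-2927324 + 1702128779/1760)*(1/6006677) = -3449961461/1760*1/6006677 = -3449961461/10571751520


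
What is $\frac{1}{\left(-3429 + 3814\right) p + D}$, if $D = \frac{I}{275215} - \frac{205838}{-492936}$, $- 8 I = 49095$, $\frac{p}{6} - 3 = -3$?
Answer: $\frac{1428035592}{564469669} \approx 2.5299$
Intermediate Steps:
$p = 0$ ($p = 18 + 6 \left(-3\right) = 18 - 18 = 0$)
$I = - \frac{49095}{8}$ ($I = \left(- \frac{1}{8}\right) 49095 = - \frac{49095}{8} \approx -6136.9$)
$D = \frac{564469669}{1428035592}$ ($D = - \frac{49095}{8 \cdot 275215} - \frac{205838}{-492936} = \left(- \frac{49095}{8}\right) \frac{1}{275215} - - \frac{102919}{246468} = - \frac{9819}{440344} + \frac{102919}{246468} = \frac{564469669}{1428035592} \approx 0.39528$)
$\frac{1}{\left(-3429 + 3814\right) p + D} = \frac{1}{\left(-3429 + 3814\right) 0 + \frac{564469669}{1428035592}} = \frac{1}{385 \cdot 0 + \frac{564469669}{1428035592}} = \frac{1}{0 + \frac{564469669}{1428035592}} = \frac{1}{\frac{564469669}{1428035592}} = \frac{1428035592}{564469669}$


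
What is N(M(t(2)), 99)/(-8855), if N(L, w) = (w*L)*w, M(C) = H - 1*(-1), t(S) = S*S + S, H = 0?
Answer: -891/805 ≈ -1.1068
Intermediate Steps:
t(S) = S + S**2 (t(S) = S**2 + S = S + S**2)
M(C) = 1 (M(C) = 0 - 1*(-1) = 0 + 1 = 1)
N(L, w) = L*w**2 (N(L, w) = (L*w)*w = L*w**2)
N(M(t(2)), 99)/(-8855) = (1*99**2)/(-8855) = (1*9801)*(-1/8855) = 9801*(-1/8855) = -891/805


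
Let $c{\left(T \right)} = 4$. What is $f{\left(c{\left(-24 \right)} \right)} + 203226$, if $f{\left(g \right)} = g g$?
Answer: $203242$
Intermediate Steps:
$f{\left(g \right)} = g^{2}$
$f{\left(c{\left(-24 \right)} \right)} + 203226 = 4^{2} + 203226 = 16 + 203226 = 203242$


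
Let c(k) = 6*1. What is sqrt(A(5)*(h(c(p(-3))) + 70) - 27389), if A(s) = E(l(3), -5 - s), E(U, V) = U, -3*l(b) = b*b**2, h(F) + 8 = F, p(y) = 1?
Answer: I*sqrt(28001) ≈ 167.33*I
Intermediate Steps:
c(k) = 6
h(F) = -8 + F
l(b) = -b**3/3 (l(b) = -b*b**2/3 = -b**3/3)
A(s) = -9 (A(s) = -1/3*3**3 = -1/3*27 = -9)
sqrt(A(5)*(h(c(p(-3))) + 70) - 27389) = sqrt(-9*((-8 + 6) + 70) - 27389) = sqrt(-9*(-2 + 70) - 27389) = sqrt(-9*68 - 27389) = sqrt(-612 - 27389) = sqrt(-28001) = I*sqrt(28001)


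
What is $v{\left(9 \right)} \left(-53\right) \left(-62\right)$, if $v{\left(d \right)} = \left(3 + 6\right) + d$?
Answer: $59148$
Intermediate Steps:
$v{\left(d \right)} = 9 + d$
$v{\left(9 \right)} \left(-53\right) \left(-62\right) = \left(9 + 9\right) \left(-53\right) \left(-62\right) = 18 \left(-53\right) \left(-62\right) = \left(-954\right) \left(-62\right) = 59148$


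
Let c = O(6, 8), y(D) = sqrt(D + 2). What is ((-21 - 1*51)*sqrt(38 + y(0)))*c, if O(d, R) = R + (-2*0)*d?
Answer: -576*sqrt(38 + sqrt(2)) ≈ -3616.2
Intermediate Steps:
y(D) = sqrt(2 + D)
O(d, R) = R (O(d, R) = R + 0*d = R + 0 = R)
c = 8
((-21 - 1*51)*sqrt(38 + y(0)))*c = ((-21 - 1*51)*sqrt(38 + sqrt(2 + 0)))*8 = ((-21 - 51)*sqrt(38 + sqrt(2)))*8 = -72*sqrt(38 + sqrt(2))*8 = -576*sqrt(38 + sqrt(2))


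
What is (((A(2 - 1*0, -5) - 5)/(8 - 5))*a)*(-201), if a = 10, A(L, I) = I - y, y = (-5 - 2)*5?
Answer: -16750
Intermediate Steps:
y = -35 (y = -7*5 = -35)
A(L, I) = 35 + I (A(L, I) = I - 1*(-35) = I + 35 = 35 + I)
(((A(2 - 1*0, -5) - 5)/(8 - 5))*a)*(-201) = ((((35 - 5) - 5)/(8 - 5))*10)*(-201) = (((30 - 5)/3)*10)*(-201) = ((25*(⅓))*10)*(-201) = ((25/3)*10)*(-201) = (250/3)*(-201) = -16750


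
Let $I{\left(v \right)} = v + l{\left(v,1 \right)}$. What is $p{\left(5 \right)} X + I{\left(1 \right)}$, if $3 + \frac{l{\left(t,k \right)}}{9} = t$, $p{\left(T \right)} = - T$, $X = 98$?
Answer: $-507$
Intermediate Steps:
$l{\left(t,k \right)} = -27 + 9 t$
$I{\left(v \right)} = -27 + 10 v$ ($I{\left(v \right)} = v + \left(-27 + 9 v\right) = -27 + 10 v$)
$p{\left(5 \right)} X + I{\left(1 \right)} = \left(-1\right) 5 \cdot 98 + \left(-27 + 10 \cdot 1\right) = \left(-5\right) 98 + \left(-27 + 10\right) = -490 - 17 = -507$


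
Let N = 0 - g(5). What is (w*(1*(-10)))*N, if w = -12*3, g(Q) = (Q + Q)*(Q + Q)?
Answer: -36000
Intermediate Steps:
g(Q) = 4*Q² (g(Q) = (2*Q)*(2*Q) = 4*Q²)
w = -36
N = -100 (N = 0 - 4*5² = 0 - 4*25 = 0 - 1*100 = 0 - 100 = -100)
(w*(1*(-10)))*N = -36*(-10)*(-100) = 360*(-100) = -36000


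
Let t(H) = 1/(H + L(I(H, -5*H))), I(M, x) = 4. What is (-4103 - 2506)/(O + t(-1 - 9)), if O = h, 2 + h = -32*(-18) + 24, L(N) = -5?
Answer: -99135/8969 ≈ -11.053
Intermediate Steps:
h = 598 (h = -2 + (-32*(-18) + 24) = -2 + (576 + 24) = -2 + 600 = 598)
t(H) = 1/(-5 + H) (t(H) = 1/(H - 5) = 1/(-5 + H))
O = 598
(-4103 - 2506)/(O + t(-1 - 9)) = (-4103 - 2506)/(598 + 1/(-5 + (-1 - 9))) = -6609/(598 + 1/(-5 - 10)) = -6609/(598 + 1/(-15)) = -6609/(598 - 1/15) = -6609/8969/15 = -6609*15/8969 = -99135/8969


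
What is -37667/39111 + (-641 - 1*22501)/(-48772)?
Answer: -465994081/953760846 ≈ -0.48859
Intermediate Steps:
-37667/39111 + (-641 - 1*22501)/(-48772) = -37667*1/39111 + (-641 - 22501)*(-1/48772) = -37667/39111 - 23142*(-1/48772) = -37667/39111 + 11571/24386 = -465994081/953760846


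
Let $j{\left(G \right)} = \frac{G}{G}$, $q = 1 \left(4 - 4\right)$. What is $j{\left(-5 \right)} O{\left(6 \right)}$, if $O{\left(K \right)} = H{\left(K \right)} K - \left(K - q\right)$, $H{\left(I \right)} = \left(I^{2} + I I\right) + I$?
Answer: $462$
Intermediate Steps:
$H{\left(I \right)} = I + 2 I^{2}$ ($H{\left(I \right)} = \left(I^{2} + I^{2}\right) + I = 2 I^{2} + I = I + 2 I^{2}$)
$q = 0$ ($q = 1 \cdot 0 = 0$)
$j{\left(G \right)} = 1$
$O{\left(K \right)} = - K + K^{2} \left(1 + 2 K\right)$ ($O{\left(K \right)} = K \left(1 + 2 K\right) K + \left(0 - K\right) = K^{2} \left(1 + 2 K\right) - K = - K + K^{2} \left(1 + 2 K\right)$)
$j{\left(-5 \right)} O{\left(6 \right)} = 1 \cdot 6 \left(-1 + 6 \left(1 + 2 \cdot 6\right)\right) = 1 \cdot 6 \left(-1 + 6 \left(1 + 12\right)\right) = 1 \cdot 6 \left(-1 + 6 \cdot 13\right) = 1 \cdot 6 \left(-1 + 78\right) = 1 \cdot 6 \cdot 77 = 1 \cdot 462 = 462$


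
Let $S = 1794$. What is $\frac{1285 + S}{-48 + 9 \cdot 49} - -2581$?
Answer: $\frac{1017412}{393} \approx 2588.8$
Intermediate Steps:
$\frac{1285 + S}{-48 + 9 \cdot 49} - -2581 = \frac{1285 + 1794}{-48 + 9 \cdot 49} - -2581 = \frac{3079}{-48 + 441} + 2581 = \frac{3079}{393} + 2581 = \frac{1017412}{393}$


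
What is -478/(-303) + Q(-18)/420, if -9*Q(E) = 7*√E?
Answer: 478/303 - I*√2/180 ≈ 1.5776 - 0.0078567*I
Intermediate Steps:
Q(E) = -7*√E/9
-478/(-303) + Q(-18)/420 = -478/(-303) - 7*I*√2/3/420 = -478*(-1/303) - 7*I*√2/3*(1/420) = 478/303 - 7*I*√2/3*(1/420) = 478/303 - I*√2/180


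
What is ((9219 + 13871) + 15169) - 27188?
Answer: 11071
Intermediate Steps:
((9219 + 13871) + 15169) - 27188 = (23090 + 15169) - 27188 = 38259 - 27188 = 11071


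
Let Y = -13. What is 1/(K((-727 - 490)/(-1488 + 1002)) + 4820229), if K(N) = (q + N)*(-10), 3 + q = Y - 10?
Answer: 243/1171372742 ≈ 2.0745e-7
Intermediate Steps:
q = -26 (q = -3 + (-13 - 10) = -3 - 23 = -26)
K(N) = 260 - 10*N (K(N) = (-26 + N)*(-10) = 260 - 10*N)
1/(K((-727 - 490)/(-1488 + 1002)) + 4820229) = 1/((260 - 10*(-727 - 490)/(-1488 + 1002)) + 4820229) = 1/((260 - (-12170)/(-486)) + 4820229) = 1/((260 - (-12170)*(-1)/486) + 4820229) = 1/((260 - 10*1217/486) + 4820229) = 1/((260 - 6085/243) + 4820229) = 1/(57095/243 + 4820229) = 1/(1171372742/243) = 243/1171372742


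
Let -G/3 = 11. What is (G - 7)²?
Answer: 1600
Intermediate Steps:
G = -33 (G = -3*11 = -33)
(G - 7)² = (-33 - 7)² = (-40)² = 1600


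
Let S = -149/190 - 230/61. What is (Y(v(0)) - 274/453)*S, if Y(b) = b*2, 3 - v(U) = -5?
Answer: -184075243/2625135 ≈ -70.120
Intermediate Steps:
v(U) = 8 (v(U) = 3 - 1*(-5) = 3 + 5 = 8)
Y(b) = 2*b
S = -52789/11590 (S = -149*1/190 - 230*1/61 = -149/190 - 230/61 = -52789/11590 ≈ -4.5547)
(Y(v(0)) - 274/453)*S = (2*8 - 274/453)*(-52789/11590) = (16 - 274*1/453)*(-52789/11590) = (16 - 274/453)*(-52789/11590) = (6974/453)*(-52789/11590) = -184075243/2625135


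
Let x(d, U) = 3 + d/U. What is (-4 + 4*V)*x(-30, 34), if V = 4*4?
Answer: 2160/17 ≈ 127.06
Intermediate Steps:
V = 16
(-4 + 4*V)*x(-30, 34) = (-4 + 4*16)*(3 - 30/34) = (-4 + 64)*(3 - 30*1/34) = 60*(3 - 15/17) = 60*(36/17) = 2160/17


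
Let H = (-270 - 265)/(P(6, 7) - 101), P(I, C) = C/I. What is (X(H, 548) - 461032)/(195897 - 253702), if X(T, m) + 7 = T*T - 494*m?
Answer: 262542686451/20740491805 ≈ 12.658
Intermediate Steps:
H = 3210/599 (H = (-270 - 265)/(7/6 - 101) = -535/(7*(1/6) - 101) = -535/(7/6 - 101) = -535/(-599/6) = -535*(-6/599) = 3210/599 ≈ 5.3589)
X(T, m) = -7 + T**2 - 494*m (X(T, m) = -7 + (T*T - 494*m) = -7 + (T**2 - 494*m) = -7 + T**2 - 494*m)
(X(H, 548) - 461032)/(195897 - 253702) = ((-7 + (3210/599)**2 - 494*548) - 461032)/(195897 - 253702) = ((-7 + 10304100/358801 - 270712) - 461032)/(-57805) = (-97123943819/358801 - 461032)*(-1/57805) = -262542686451/358801*(-1/57805) = 262542686451/20740491805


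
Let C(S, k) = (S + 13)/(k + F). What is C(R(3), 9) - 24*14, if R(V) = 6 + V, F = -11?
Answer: -347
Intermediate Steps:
C(S, k) = (13 + S)/(-11 + k) (C(S, k) = (S + 13)/(k - 11) = (13 + S)/(-11 + k))
C(R(3), 9) - 24*14 = (13 + (6 + 3))/(-11 + 9) - 24*14 = (13 + 9)/(-2) - 336 = -½*22 - 336 = -11 - 336 = -347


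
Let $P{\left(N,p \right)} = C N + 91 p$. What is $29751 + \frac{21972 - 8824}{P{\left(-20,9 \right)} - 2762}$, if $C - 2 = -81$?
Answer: $\frac{10786465}{363} \approx 29715.0$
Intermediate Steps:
$C = -79$ ($C = 2 - 81 = -79$)
$P{\left(N,p \right)} = - 79 N + 91 p$
$29751 + \frac{21972 - 8824}{P{\left(-20,9 \right)} - 2762} = 29751 + \frac{21972 - 8824}{\left(\left(-79\right) \left(-20\right) + 91 \cdot 9\right) - 2762} = 29751 + \frac{13148}{\left(1580 + 819\right) - 2762} = 29751 + \frac{13148}{2399 - 2762} = 29751 + \frac{13148}{-363} = 29751 + 13148 \left(- \frac{1}{363}\right) = 29751 - \frac{13148}{363} = \frac{10786465}{363}$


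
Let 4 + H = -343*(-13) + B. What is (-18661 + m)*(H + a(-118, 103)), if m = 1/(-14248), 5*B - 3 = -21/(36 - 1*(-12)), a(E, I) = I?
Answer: -96962087749649/1139840 ≈ -8.5066e+7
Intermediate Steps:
B = 41/80 (B = ⅗ + (-21/(36 - 1*(-12)))/5 = ⅗ + (-21/(36 + 12))/5 = ⅗ + (-21/48)/5 = ⅗ + (-21*1/48)/5 = ⅗ + (⅕)*(-7/16) = ⅗ - 7/80 = 41/80 ≈ 0.51250)
m = -1/14248 ≈ -7.0185e-5
H = 356441/80 (H = -4 + (-343*(-13) + 41/80) = -4 + (-49*(-91) + 41/80) = -4 + (4459 + 41/80) = -4 + 356761/80 = 356441/80 ≈ 4455.5)
(-18661 + m)*(H + a(-118, 103)) = (-18661 - 1/14248)*(356441/80 + 103) = -265881929/14248*364681/80 = -96962087749649/1139840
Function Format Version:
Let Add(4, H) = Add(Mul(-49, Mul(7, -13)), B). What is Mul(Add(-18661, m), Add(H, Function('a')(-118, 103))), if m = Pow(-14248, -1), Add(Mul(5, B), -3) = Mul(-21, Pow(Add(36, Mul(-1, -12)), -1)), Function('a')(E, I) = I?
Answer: Rational(-96962087749649, 1139840) ≈ -8.5066e+7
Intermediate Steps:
B = Rational(41, 80) (B = Add(Rational(3, 5), Mul(Rational(1, 5), Mul(-21, Pow(Add(36, Mul(-1, -12)), -1)))) = Add(Rational(3, 5), Mul(Rational(1, 5), Mul(-21, Pow(Add(36, 12), -1)))) = Add(Rational(3, 5), Mul(Rational(1, 5), Mul(-21, Pow(48, -1)))) = Add(Rational(3, 5), Mul(Rational(1, 5), Mul(-21, Rational(1, 48)))) = Add(Rational(3, 5), Mul(Rational(1, 5), Rational(-7, 16))) = Add(Rational(3, 5), Rational(-7, 80)) = Rational(41, 80) ≈ 0.51250)
m = Rational(-1, 14248) ≈ -7.0185e-5
H = Rational(356441, 80) (H = Add(-4, Add(Mul(-49, Mul(7, -13)), Rational(41, 80))) = Add(-4, Add(Mul(-49, -91), Rational(41, 80))) = Add(-4, Add(4459, Rational(41, 80))) = Add(-4, Rational(356761, 80)) = Rational(356441, 80) ≈ 4455.5)
Mul(Add(-18661, m), Add(H, Function('a')(-118, 103))) = Mul(Add(-18661, Rational(-1, 14248)), Add(Rational(356441, 80), 103)) = Mul(Rational(-265881929, 14248), Rational(364681, 80)) = Rational(-96962087749649, 1139840)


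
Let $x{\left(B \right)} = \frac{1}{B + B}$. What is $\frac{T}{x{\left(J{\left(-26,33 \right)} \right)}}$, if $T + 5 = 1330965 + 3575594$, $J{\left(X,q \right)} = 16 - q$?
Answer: $-166822836$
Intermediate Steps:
$x{\left(B \right)} = \frac{1}{2 B}$
$T = 4906554$ ($T = -5 + \left(1330965 + 3575594\right) = -5 + 4906559 = 4906554$)
$\frac{T}{x{\left(J{\left(-26,33 \right)} \right)}} = \frac{4906554}{\frac{1}{2} \frac{1}{16 - 33}} = \frac{4906554}{\frac{1}{2} \frac{1}{-17}} = \frac{4906554}{\frac{1}{2} \left(- \frac{1}{17}\right)} = \frac{4906554}{- \frac{1}{34}} = 4906554 \left(-34\right) = -166822836$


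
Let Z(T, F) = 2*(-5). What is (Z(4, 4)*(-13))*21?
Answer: 2730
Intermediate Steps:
Z(T, F) = -10
(Z(4, 4)*(-13))*21 = -10*(-13)*21 = 130*21 = 2730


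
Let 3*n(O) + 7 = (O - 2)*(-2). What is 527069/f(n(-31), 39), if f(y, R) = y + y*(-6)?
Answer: -1581207/295 ≈ -5360.0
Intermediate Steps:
n(O) = -1 - 2*O/3 (n(O) = -7/3 + ((O - 2)*(-2))/3 = -7/3 + ((-2 + O)*(-2))/3 = -7/3 + (4 - 2*O)/3 = -7/3 + (4/3 - 2*O/3) = -1 - 2*O/3)
f(y, R) = -5*y (f(y, R) = y - 6*y = -5*y)
527069/f(n(-31), 39) = 527069/((-5*(-1 - ⅔*(-31)))) = 527069/((-5*(-1 + 62/3))) = 527069/((-5*59/3)) = 527069/(-295/3) = 527069*(-3/295) = -1581207/295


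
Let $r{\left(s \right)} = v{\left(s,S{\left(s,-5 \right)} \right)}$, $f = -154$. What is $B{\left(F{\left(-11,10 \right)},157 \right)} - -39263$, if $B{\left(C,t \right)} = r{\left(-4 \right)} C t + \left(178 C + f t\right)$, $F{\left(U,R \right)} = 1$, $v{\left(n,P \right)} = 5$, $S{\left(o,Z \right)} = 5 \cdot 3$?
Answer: $16048$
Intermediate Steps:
$S{\left(o,Z \right)} = 15$
$r{\left(s \right)} = 5$
$B{\left(C,t \right)} = - 154 t + 178 C + 5 C t$ ($B{\left(C,t \right)} = 5 C t + \left(178 C - 154 t\right) = 5 C t + \left(- 154 t + 178 C\right) = - 154 t + 178 C + 5 C t$)
$B{\left(F{\left(-11,10 \right)},157 \right)} - -39263 = \left(\left(-154\right) 157 + 178 \cdot 1 + 5 \cdot 1 \cdot 157\right) - -39263 = \left(-24178 + 178 + 785\right) + 39263 = -23215 + 39263 = 16048$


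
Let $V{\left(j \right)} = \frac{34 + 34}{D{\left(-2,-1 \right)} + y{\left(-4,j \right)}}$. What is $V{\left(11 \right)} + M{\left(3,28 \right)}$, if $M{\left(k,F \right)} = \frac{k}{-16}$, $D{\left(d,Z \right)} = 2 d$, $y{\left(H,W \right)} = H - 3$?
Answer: $- \frac{1121}{176} \approx -6.3693$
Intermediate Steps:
$y{\left(H,W \right)} = -3 + H$
$M{\left(k,F \right)} = - \frac{k}{16}$ ($M{\left(k,F \right)} = k \left(- \frac{1}{16}\right) = - \frac{k}{16}$)
$V{\left(j \right)} = - \frac{68}{11}$ ($V{\left(j \right)} = \frac{34 + 34}{2 \left(-2\right) - 7} = \frac{68}{-4 - 7} = \frac{68}{-11} = 68 \left(- \frac{1}{11}\right) = - \frac{68}{11}$)
$V{\left(11 \right)} + M{\left(3,28 \right)} = - \frac{68}{11} - \frac{3}{16} = - \frac{1121}{176}$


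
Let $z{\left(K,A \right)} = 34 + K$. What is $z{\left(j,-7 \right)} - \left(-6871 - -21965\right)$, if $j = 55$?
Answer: $-15005$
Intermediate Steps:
$z{\left(j,-7 \right)} - \left(-6871 - -21965\right) = \left(34 + 55\right) - \left(-6871 - -21965\right) = 89 - \left(-6871 + 21965\right) = 89 - 15094 = -15005$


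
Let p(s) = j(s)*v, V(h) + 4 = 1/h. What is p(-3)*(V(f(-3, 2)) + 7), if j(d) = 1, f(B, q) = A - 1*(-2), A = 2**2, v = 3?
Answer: 19/2 ≈ 9.5000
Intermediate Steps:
A = 4
f(B, q) = 6 (f(B, q) = 4 - 1*(-2) = 4 + 2 = 6)
V(h) = -4 + 1/h
p(s) = 3 (p(s) = 1*3 = 3)
p(-3)*(V(f(-3, 2)) + 7) = 3*((-4 + 1/6) + 7) = 3*(-23/6 + 7) = 3*(19/6) = 19/2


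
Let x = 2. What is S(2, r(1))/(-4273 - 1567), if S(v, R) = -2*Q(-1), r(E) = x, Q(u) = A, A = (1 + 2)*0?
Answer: 0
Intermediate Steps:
A = 0 (A = 3*0 = 0)
Q(u) = 0
r(E) = 2
S(v, R) = 0 (S(v, R) = -2*0 = 0)
S(2, r(1))/(-4273 - 1567) = 0/(-4273 - 1567) = 0/(-5840) = -1/5840*0 = 0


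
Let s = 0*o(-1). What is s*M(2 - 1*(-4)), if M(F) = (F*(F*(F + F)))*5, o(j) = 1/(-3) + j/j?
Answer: 0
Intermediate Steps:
o(j) = ⅔ (o(j) = 1*(-⅓) + 1 = -⅓ + 1 = ⅔)
M(F) = 10*F³ (M(F) = (F*(F*(2*F)))*5 = (F*(2*F²))*5 = (2*F³)*5 = 10*F³)
s = 0 (s = 0*(⅔) = 0)
s*M(2 - 1*(-4)) = 0*(10*(2 - 1*(-4))³) = 0*(10*(2 + 4)³) = 0*(10*6³) = 0*(10*216) = 0*2160 = 0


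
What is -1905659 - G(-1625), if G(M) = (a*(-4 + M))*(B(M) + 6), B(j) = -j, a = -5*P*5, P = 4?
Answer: -267595559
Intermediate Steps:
a = -100 (a = -5*4*5 = -20*5 = -100)
G(M) = (6 - M)*(400 - 100*M) (G(M) = (-100*(-4 + M))*(-M + 6) = (400 - 100*M)*(6 - M) = (6 - M)*(400 - 100*M))
-1905659 - G(-1625) = -1905659 - (2400 - 1000*(-1625) + 100*(-1625)²) = -1905659 - (2400 + 1625000 + 100*2640625) = -1905659 - (2400 + 1625000 + 264062500) = -1905659 - 1*265689900 = -1905659 - 265689900 = -267595559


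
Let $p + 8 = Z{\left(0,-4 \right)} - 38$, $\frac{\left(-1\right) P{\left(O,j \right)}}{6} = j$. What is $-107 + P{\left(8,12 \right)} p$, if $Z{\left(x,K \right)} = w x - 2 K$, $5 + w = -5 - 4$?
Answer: $2629$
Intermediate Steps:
$w = -14$ ($w = -5 - 9 = -14$)
$P{\left(O,j \right)} = - 6 j$
$Z{\left(x,K \right)} = - 14 x - 2 K$
$p = -38$ ($p = -8 - 30 = -38$)
$-107 + P{\left(8,12 \right)} p = -107 + \left(-6\right) 12 \left(-38\right) = -107 - -2736 = -107 + 2736 = 2629$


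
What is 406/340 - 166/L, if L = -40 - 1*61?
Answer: 48723/17170 ≈ 2.8377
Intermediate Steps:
L = -101 (L = -40 - 61 = -101)
406/340 - 166/L = 406/340 - 166/(-101) = 406*(1/340) - 166*(-1/101) = 203/170 + 166/101 = 48723/17170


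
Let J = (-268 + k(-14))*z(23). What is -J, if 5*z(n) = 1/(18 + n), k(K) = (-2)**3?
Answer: 276/205 ≈ 1.3463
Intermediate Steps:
k(K) = -8
z(n) = 1/(5*(18 + n))
J = -276/205 (J = (-268 - 8)*(1/(5*(18 + 23))) = -276/(5*41) = -276*1/205 = -276/205 ≈ -1.3463)
-J = -1*(-276/205) = 276/205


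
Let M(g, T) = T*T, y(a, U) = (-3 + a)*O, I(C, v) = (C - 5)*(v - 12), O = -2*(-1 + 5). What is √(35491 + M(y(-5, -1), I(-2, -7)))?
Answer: 2*√13295 ≈ 230.61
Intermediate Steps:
O = -8 (O = -2*4 = -8)
I(C, v) = (-12 + v)*(-5 + C) (I(C, v) = (-5 + C)*(-12 + v) = (-12 + v)*(-5 + C))
y(a, U) = 24 - 8*a (y(a, U) = (-3 + a)*(-8) = 24 - 8*a)
M(g, T) = T²
√(35491 + M(y(-5, -1), I(-2, -7))) = √(35491 + (60 - 12*(-2) - 5*(-7) - 2*(-7))²) = √(35491 + (60 + 24 + 35 + 14)²) = √(35491 + 133²) = √(35491 + 17689) = √53180 = 2*√13295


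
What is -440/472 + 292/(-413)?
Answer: -677/413 ≈ -1.6392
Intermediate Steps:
-440/472 + 292/(-413) = -440*1/472 + 292*(-1/413) = -55/59 - 292/413 = -677/413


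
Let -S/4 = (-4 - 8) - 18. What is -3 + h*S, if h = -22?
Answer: -2643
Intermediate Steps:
S = 120 (S = -4*((-4 - 8) - 18) = -4*(-12 - 18) = -4*(-30) = 120)
-3 + h*S = -3 - 22*120 = -3 - 2640 = -2643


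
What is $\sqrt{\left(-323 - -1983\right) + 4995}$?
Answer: $11 \sqrt{55} \approx 81.578$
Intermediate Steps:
$\sqrt{\left(-323 - -1983\right) + 4995} = \sqrt{\left(-323 + 1983\right) + 4995} = \sqrt{1660 + 4995} = \sqrt{6655} = 11 \sqrt{55}$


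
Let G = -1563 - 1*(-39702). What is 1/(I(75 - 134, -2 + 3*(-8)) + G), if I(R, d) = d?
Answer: 1/38113 ≈ 2.6238e-5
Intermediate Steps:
G = 38139 (G = -1563 + 39702 = 38139)
1/(I(75 - 134, -2 + 3*(-8)) + G) = 1/((-2 + 3*(-8)) + 38139) = 1/((-2 - 24) + 38139) = 1/(-26 + 38139) = 1/38113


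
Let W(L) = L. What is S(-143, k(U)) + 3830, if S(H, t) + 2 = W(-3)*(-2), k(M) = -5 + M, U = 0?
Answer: 3834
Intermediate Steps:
S(H, t) = 4 (S(H, t) = -2 - 3*(-2) = -2 + 6 = 4)
S(-143, k(U)) + 3830 = 4 + 3830 = 3834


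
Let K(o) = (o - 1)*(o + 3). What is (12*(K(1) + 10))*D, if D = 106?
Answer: 12720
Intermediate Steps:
K(o) = (-1 + o)*(3 + o)
(12*(K(1) + 10))*D = (12*((-3 + 1² + 2*1) + 10))*106 = (12*((-3 + 1 + 2) + 10))*106 = (12*(0 + 10))*106 = (12*10)*106 = 120*106 = 12720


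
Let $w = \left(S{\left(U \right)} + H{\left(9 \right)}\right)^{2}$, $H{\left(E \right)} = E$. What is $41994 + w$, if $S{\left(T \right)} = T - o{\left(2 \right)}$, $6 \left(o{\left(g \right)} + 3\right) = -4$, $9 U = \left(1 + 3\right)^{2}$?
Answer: $\frac{3418414}{81} \approx 42203.0$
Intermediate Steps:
$U = \frac{16}{9}$ ($U = \frac{\left(1 + 3\right)^{2}}{9} = \frac{4^{2}}{9} = \frac{1}{9} \cdot 16 = \frac{16}{9} \approx 1.7778$)
$o{\left(g \right)} = - \frac{11}{3}$ ($o{\left(g \right)} = -3 + \frac{1}{6} \left(-4\right) = -3 - \frac{2}{3} = - \frac{11}{3}$)
$S{\left(T \right)} = \frac{11}{3} + T$ ($S{\left(T \right)} = T - - \frac{11}{3} = T + \frac{11}{3} = \frac{11}{3} + T$)
$w = \frac{16900}{81}$ ($w = \left(\left(\frac{11}{3} + \frac{16}{9}\right) + 9\right)^{2} = \left(\frac{49}{9} + 9\right)^{2} = \left(\frac{130}{9}\right)^{2} = \frac{16900}{81} \approx 208.64$)
$41994 + w = 41994 + \frac{16900}{81} = \frac{3418414}{81}$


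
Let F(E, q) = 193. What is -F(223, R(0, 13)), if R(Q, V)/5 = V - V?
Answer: -193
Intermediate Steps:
R(Q, V) = 0 (R(Q, V) = 5*(V - V) = 5*0 = 0)
-F(223, R(0, 13)) = -1*193 = -193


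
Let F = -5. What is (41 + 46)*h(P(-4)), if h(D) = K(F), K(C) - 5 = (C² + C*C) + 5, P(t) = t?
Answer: 5220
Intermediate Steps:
K(C) = 10 + 2*C² (K(C) = 5 + ((C² + C*C) + 5) = 5 + ((C² + C²) + 5) = 5 + (2*C² + 5) = 5 + (5 + 2*C²) = 10 + 2*C²)
h(D) = 60 (h(D) = 10 + 2*(-5)² = 10 + 2*25 = 10 + 50 = 60)
(41 + 46)*h(P(-4)) = (41 + 46)*60 = 87*60 = 5220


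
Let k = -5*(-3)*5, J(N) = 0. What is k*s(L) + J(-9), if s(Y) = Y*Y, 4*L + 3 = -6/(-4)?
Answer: 675/64 ≈ 10.547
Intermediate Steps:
k = 75 (k = 15*5 = 75)
L = -3/8 (L = -¾ + (-6/(-4))/4 = -¾ + (-6*(-¼))/4 = -¾ + (¼)*(3/2) = -¾ + 3/8 = -3/8 ≈ -0.37500)
s(Y) = Y²
k*s(L) + J(-9) = 75*(-3/8)² + 0 = 75*(9/64) + 0 = 675/64 + 0 = 675/64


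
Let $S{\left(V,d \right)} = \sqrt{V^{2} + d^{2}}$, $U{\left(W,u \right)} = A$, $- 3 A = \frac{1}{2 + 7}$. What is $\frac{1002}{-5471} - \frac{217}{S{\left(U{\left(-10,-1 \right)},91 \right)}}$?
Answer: $- \frac{1002}{5471} - \frac{5859 \sqrt{241474}}{1207370} \approx -2.5678$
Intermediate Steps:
$A = - \frac{1}{27}$ ($A = - \frac{1}{3 \left(2 + 7\right)} = - \frac{1}{3 \cdot 9} = \left(- \frac{1}{3}\right) \frac{1}{9} = - \frac{1}{27} \approx -0.037037$)
$U{\left(W,u \right)} = - \frac{1}{27}$
$\frac{1002}{-5471} - \frac{217}{S{\left(U{\left(-10,-1 \right)},91 \right)}} = \frac{1002}{-5471} - \frac{217}{\sqrt{\left(- \frac{1}{27}\right)^{2} + 91^{2}}} = 1002 \left(- \frac{1}{5471}\right) - \frac{217}{\sqrt{\frac{1}{729} + 8281}} = - \frac{1002}{5471} - \frac{217}{\sqrt{\frac{6036850}{729}}} = - \frac{1002}{5471} - \frac{217}{\frac{5}{27} \sqrt{241474}} = - \frac{1002}{5471} - 217 \frac{27 \sqrt{241474}}{1207370} = - \frac{1002}{5471} - \frac{5859 \sqrt{241474}}{1207370}$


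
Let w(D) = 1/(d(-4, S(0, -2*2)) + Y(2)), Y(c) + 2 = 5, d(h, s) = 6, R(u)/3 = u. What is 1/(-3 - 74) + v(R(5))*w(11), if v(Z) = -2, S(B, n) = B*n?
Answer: -163/693 ≈ -0.23521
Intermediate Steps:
R(u) = 3*u
Y(c) = 3 (Y(c) = -2 + 5 = 3)
w(D) = ⅑ (w(D) = 1/(6 + 3) = 1/9 = ⅑)
1/(-3 - 74) + v(R(5))*w(11) = 1/(-3 - 74) - 2*⅑ = 1/(-77) - 2/9 = -1/77 - 2/9 = -163/693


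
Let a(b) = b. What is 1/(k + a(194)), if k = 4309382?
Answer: 1/4309576 ≈ 2.3204e-7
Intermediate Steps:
1/(k + a(194)) = 1/(4309382 + 194) = 1/4309576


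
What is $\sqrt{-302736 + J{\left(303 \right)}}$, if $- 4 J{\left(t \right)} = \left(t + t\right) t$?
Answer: $\frac{i \sqrt{1394562}}{2} \approx 590.46 i$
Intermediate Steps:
$J{\left(t \right)} = - \frac{t^{2}}{2}$ ($J{\left(t \right)} = - \frac{\left(t + t\right) t}{4} = - \frac{2 t t}{4} = - \frac{2 t^{2}}{4} = - \frac{t^{2}}{2}$)
$\sqrt{-302736 + J{\left(303 \right)}} = \sqrt{-302736 - \frac{303^{2}}{2}} = \sqrt{-302736 - \frac{91809}{2}} = \sqrt{- \frac{697281}{2}} = \frac{i \sqrt{1394562}}{2}$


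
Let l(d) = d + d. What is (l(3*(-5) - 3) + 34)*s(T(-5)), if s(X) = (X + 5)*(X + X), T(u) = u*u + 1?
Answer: -3224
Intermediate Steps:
T(u) = 1 + u**2 (T(u) = u**2 + 1 = 1 + u**2)
s(X) = 2*X*(5 + X) (s(X) = (5 + X)*(2*X) = 2*X*(5 + X))
l(d) = 2*d
(l(3*(-5) - 3) + 34)*s(T(-5)) = (2*(3*(-5) - 3) + 34)*(2*(1 + (-5)**2)*(5 + (1 + (-5)**2))) = (2*(-15 - 3) + 34)*(2*(1 + 25)*(5 + (1 + 25))) = (2*(-18) + 34)*(2*26*(5 + 26)) = (-36 + 34)*(2*26*31) = -2*1612 = -3224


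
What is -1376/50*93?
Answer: -63984/25 ≈ -2559.4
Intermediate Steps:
-1376/50*93 = -86*8/25*93 = -688/25*93 = -63984/25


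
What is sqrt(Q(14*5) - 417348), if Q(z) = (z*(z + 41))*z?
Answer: 2*sqrt(31638) ≈ 355.74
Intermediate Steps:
Q(z) = z**2*(41 + z) (Q(z) = (z*(41 + z))*z = z**2*(41 + z))
sqrt(Q(14*5) - 417348) = sqrt((14*5)**2*(41 + 14*5) - 417348) = sqrt(70**2*(41 + 70) - 417348) = sqrt(4900*111 - 417348) = sqrt(543900 - 417348) = sqrt(126552) = 2*sqrt(31638)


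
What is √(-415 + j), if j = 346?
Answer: I*√69 ≈ 8.3066*I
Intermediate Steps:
√(-415 + j) = √(-415 + 346) = √(-69) = I*√69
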